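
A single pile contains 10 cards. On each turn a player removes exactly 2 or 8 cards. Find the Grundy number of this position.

0

Compute g(0), g(1), … for moves {2, 8}:
g(0) = mex{} = 0
g(1) = mex{} = 0
g(2) = mex{0} = 1
g(3) = mex{0} = 1
g(4) = mex{1} = 0
g(5) = mex{1} = 0
g(6) = mex{0} = 1
g(7) = mex{0} = 1
g(8) = mex{0,1} = 2
g(9) = mex{0,1} = 2
g(10) = mex{1,2} = 0
So g(10) = 0.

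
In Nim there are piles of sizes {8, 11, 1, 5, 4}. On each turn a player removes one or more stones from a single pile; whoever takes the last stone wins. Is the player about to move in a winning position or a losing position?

Winning position

Nim-sum: 8 XOR 11 XOR 1 XOR 5 XOR 4 = 3.
The nim-sum is 3 ≠ 0, so this is an N-position: the player to move can win.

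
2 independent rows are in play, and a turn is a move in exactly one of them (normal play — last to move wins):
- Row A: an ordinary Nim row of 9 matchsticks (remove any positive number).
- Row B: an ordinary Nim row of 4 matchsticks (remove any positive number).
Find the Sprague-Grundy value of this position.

13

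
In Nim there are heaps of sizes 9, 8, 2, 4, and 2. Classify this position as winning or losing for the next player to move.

Winning position

Compute the nim-sum pairwise:
9 ^ 8 = 1
1 ^ 2 = 3
3 ^ 4 = 7
7 ^ 2 = 5
The nim-sum is 5 ≠ 0, so this is an N-position: the player to move can win.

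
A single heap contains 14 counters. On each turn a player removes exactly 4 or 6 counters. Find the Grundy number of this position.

1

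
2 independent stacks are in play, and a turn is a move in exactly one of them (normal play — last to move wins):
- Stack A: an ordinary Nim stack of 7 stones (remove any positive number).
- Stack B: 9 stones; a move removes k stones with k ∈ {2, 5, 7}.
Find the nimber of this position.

Stack A is a plain Nim stack of size 7, so its Grundy value is 7.
Build the Grundy sequence for stack B with g(k) = mex{g(k−s) : s ∈ {2, 5, 7}, s ≤ k}:
k:     0  1  2  3  4  5  6  7  8  9
g(k):  0  0  1  1  0  2  1  3  2  2
So g(9) = 2.
The value of a disjunctive sum is the nim-sum of the parts.
Combined value = 7 ⊕ 2 = 5.

5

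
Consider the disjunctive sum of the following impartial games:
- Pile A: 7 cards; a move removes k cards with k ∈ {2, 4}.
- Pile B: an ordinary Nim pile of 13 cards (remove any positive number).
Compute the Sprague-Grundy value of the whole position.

13

Build the Grundy sequence for pile A with g(k) = mex{g(k−s) : s ∈ {2, 4}, s ≤ k}:
g(0) = mex{} = 0
g(1) = mex{} = 0
g(2) = mex{0} = 1
g(3) = mex{0} = 1
g(4) = mex{0,1} = 2
g(5) = mex{0,1} = 2
g(6) = mex{1,2} = 0
g(7) = mex{1,2} = 0
So g(7) = 0.
Pile B is a plain Nim pile of size 13, so its Grundy value is 13.
By the Sprague-Grundy theorem, the Grundy value of a sum of independent games is the XOR of the component values.
Combined value = 0 XOR 13 = 13.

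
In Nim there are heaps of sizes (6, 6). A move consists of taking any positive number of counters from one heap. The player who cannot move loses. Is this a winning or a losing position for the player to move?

Losing position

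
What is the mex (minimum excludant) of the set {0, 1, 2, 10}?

The values 0, 1, 2 are all present; 3 is the first non-negative integer missing from the set.

3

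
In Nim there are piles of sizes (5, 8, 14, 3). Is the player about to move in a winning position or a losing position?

Losing position

In binary:
  0101  (5)
  1000  (8)
  1110  (14)
  0011  (3)
  ----
  0000  (0)
The nim-sum is 0, so this is a P-position: the player to move is in a losing position under optimal play.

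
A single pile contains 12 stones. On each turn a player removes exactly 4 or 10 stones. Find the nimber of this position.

Compute g(0), g(1), … for moves {4, 10}:
k:     0  1  2  3  4  5  6  7  8  9 10 11 12
g(k):  0  0  0  0  1  1  1  1  0  0  2  2  1
So g(12) = 1.

1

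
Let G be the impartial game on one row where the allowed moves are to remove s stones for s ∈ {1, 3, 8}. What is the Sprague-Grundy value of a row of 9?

3

Compute g(0), g(1), … for moves {1, 3, 8}:
g(0) = mex{} = 0
g(1) = mex{0} = 1
g(2) = mex{1} = 0
g(3) = mex{0} = 1
g(4) = mex{1} = 0
g(5) = mex{0} = 1
g(6) = mex{1} = 0
g(7) = mex{0} = 1
g(8) = mex{0,1} = 2
g(9) = mex{0,1,2} = 3
So g(9) = 3.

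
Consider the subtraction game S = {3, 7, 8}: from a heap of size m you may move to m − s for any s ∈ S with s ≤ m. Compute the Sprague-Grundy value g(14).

1

Build the Grundy sequence with g(k) = mex{g(k−s) : s ∈ {3, 7, 8}, s ≤ k}:
g(0) = mex{} = 0
g(1) = mex{} = 0
g(2) = mex{} = 0
g(3) = mex{0} = 1
g(4) = mex{0} = 1
g(5) = mex{0} = 1
g(6) = mex{1} = 0
g(7) = mex{0,1} = 2
g(8) = mex{0,1} = 2
g(9) = mex{0} = 1
g(10) = mex{0,1,2} = 3
g(11) = mex{1,2} = 0
g(12) = mex{1} = 0
g(13) = mex{0,1,3} = 2
g(14) = mex{0,2} = 1
So g(14) = 1.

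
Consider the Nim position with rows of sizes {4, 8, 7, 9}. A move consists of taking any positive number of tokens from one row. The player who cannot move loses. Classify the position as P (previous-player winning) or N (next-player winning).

N-position

Bitwise XOR of the heap sizes:
  0100  (4)
  1000  (8)
  0111  (7)
  1001  (9)
  ----
  0010  (2)
The nim-sum is 2 ≠ 0, so this is an N-position: the player to move can win.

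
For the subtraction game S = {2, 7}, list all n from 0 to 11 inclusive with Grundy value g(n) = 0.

Grundy values for subtraction set {2, 7}:
k:     0  1  2  3  4  5  6  7  8  9 10 11
g(k):  0  0  1  1  0  0  1  1  2  0  0  1
The P-positions (g = 0) in 0..11 are 0, 1, 4, 5, 9, 10.

0, 1, 4, 5, 9, 10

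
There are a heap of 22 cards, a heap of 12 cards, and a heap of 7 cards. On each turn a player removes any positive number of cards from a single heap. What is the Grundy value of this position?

29

Compute the nim-sum pairwise:
22 ^ 12 = 26
26 ^ 7 = 29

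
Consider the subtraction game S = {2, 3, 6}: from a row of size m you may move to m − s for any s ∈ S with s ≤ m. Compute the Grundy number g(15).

3

Build the Grundy sequence with g(k) = mex{g(k−s) : s ∈ {2, 3, 6}, s ≤ k}:
k:     0  1  2  3  4  5  6  7  8  9 10 11 12 13 14 15
g(k):  0  0  1  1  2  0  3  1  2  0  0  1  1  2  0  3
So g(15) = 3.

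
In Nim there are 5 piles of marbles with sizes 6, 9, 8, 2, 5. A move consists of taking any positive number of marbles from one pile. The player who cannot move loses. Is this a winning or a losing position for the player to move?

Losing position

Bitwise XOR of the heap sizes:
  0110  (6)
  1001  (9)
  1000  (8)
  0010  (2)
  0101  (5)
  ----
  0000  (0)
The nim-sum is 0, so this is a P-position: the player to move is in a losing position under optimal play.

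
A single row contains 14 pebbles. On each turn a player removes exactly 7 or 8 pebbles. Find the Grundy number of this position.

Build the Grundy sequence with g(k) = mex{g(k−s) : s ∈ {7, 8}, s ≤ k}:
k:     0  1  2  3  4  5  6  7  8  9 10 11 12 13 14
g(k):  0  0  0  0  0  0  0  1  1  1  1  1  1  1  2
So g(14) = 2.

2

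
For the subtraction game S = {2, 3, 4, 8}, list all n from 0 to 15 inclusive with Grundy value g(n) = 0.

0, 1, 6, 7, 12, 13

Grundy values for subtraction set {2, 3, 4, 8}:
k:     0  1  2  3  4  5  6  7  8  9 10 11 12 13 14 15
g(k):  0  0  1  1  2  2  0  0  1  1  2  2  0  0  1  1
The P-positions (g = 0) in 0..15 are 0, 1, 6, 7, 12, 13.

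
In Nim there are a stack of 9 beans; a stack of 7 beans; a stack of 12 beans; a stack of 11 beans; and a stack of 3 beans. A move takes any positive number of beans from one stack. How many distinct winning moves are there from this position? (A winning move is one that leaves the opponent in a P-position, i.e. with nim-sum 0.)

3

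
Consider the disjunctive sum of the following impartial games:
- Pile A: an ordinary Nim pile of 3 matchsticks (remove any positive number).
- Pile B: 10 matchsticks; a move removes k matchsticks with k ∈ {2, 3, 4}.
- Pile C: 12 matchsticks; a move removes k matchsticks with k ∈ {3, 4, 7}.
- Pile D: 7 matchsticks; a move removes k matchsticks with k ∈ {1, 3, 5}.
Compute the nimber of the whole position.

Pile A is a plain Nim pile of size 3, so its Grundy value is 3.
Grundy values for pile B (subtraction set {2, 3, 4}):
g(0) = mex{} = 0
g(1) = mex{} = 0
g(2) = mex{0} = 1
g(3) = mex{0} = 1
g(4) = mex{0,1} = 2
g(5) = mex{0,1} = 2
g(6) = mex{1,2} = 0
g(7) = mex{1,2} = 0
g(8) = mex{0,2} = 1
g(9) = mex{0,2} = 1
g(10) = mex{0,1} = 2
So g(10) = 2.
Build the Grundy sequence for pile C with g(k) = mex{g(k−s) : s ∈ {3, 4, 7}, s ≤ k}:
g(0) = mex{} = 0
g(1) = mex{} = 0
g(2) = mex{} = 0
g(3) = mex{0} = 1
g(4) = mex{0} = 1
g(5) = mex{0} = 1
g(6) = mex{0,1} = 2
g(7) = mex{0,1} = 2
g(8) = mex{0,1} = 2
g(9) = mex{0,1,2} = 3
g(10) = mex{1,2} = 0
g(11) = mex{1,2} = 0
g(12) = mex{1,2,3} = 0
So g(12) = 0.
For pile D, compute g(0), g(1), … with moves {1, 3, 5}:
g(0) = mex{} = 0
g(1) = mex{0} = 1
g(2) = mex{1} = 0
g(3) = mex{0} = 1
g(4) = mex{1} = 0
g(5) = mex{0} = 1
g(6) = mex{1} = 0
g(7) = mex{0} = 1
So g(7) = 1.
The value of a disjunctive sum is the nim-sum of the parts.
Combined value = 3 XOR 2 XOR 0 XOR 1 = 0.

0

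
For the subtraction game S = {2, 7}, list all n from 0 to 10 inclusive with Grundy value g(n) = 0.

0, 1, 4, 5, 9, 10

Build the Grundy sequence with g(k) = mex{g(k−s) : s ∈ {2, 7}, s ≤ k}:
k:     0  1  2  3  4  5  6  7  8  9 10
g(k):  0  0  1  1  0  0  1  1  2  0  0
The P-positions (g = 0) in 0..10 are 0, 1, 4, 5, 9, 10.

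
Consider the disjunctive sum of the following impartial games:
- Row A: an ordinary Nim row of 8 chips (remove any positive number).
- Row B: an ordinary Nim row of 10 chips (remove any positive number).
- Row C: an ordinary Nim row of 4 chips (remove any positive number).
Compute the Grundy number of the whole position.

6

Row A is a plain Nim row of size 8, so its Grundy value is 8.
Row B is a plain Nim row of size 10, so its Grundy value is 10.
Row C is a plain Nim row of size 4, so its Grundy value is 4.
By the Sprague-Grundy theorem, the Grundy value of a sum of independent games is the XOR of the component values.
Combined value = 8 XOR 10 XOR 4 = 6.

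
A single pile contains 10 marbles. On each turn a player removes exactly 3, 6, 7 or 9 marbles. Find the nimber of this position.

Compute g(0), g(1), … for moves {3, 6, 7, 9}:
k:     0  1  2  3  4  5  6  7  8  9 10
g(k):  0  0  0  1  1  1  2  2  2  3  3
So g(10) = 3.

3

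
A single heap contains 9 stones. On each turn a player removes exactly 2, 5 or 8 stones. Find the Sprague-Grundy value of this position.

1

Compute g(0), g(1), … for moves {2, 5, 8}:
k:     0  1  2  3  4  5  6  7  8  9
g(k):  0  0  1  1  0  2  1  0  2  1
So g(9) = 1.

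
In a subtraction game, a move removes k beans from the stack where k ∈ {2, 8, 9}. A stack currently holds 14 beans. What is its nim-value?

Compute g(0), g(1), … for moves {2, 8, 9}:
g(0) = mex{} = 0
g(1) = mex{} = 0
g(2) = mex{0} = 1
g(3) = mex{0} = 1
g(4) = mex{1} = 0
g(5) = mex{1} = 0
g(6) = mex{0} = 1
g(7) = mex{0} = 1
g(8) = mex{0,1} = 2
g(9) = mex{0,1} = 2
g(10) = mex{0,1,2} = 3
g(11) = mex{1,2} = 0
g(12) = mex{0,1,3} = 2
g(13) = mex{0} = 1
g(14) = mex{0,1,2} = 3
So g(14) = 3.

3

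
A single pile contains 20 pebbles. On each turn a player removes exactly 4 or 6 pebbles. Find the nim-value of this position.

0

Grundy values for subtraction set {4, 6}:
k:     0  1  2  3  4  5  6  7  8  9 10 11 12 13 14 15 16 17 18 19 20
g(k):  0  0  0  0  1  1  1  1  2  2  0  0  0  0  1  1  1  1  2  2  0
So g(20) = 0.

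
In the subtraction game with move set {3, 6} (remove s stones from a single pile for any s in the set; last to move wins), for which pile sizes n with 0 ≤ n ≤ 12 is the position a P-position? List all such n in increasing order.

0, 1, 2, 9, 10, 11

Build the Grundy sequence with g(k) = mex{g(k−s) : s ∈ {3, 6}, s ≤ k}:
k:     0  1  2  3  4  5  6  7  8  9 10 11 12
g(k):  0  0  0  1  1  1  2  2  2  0  0  0  1
The P-positions (g = 0) in 0..12 are 0, 1, 2, 9, 10, 11.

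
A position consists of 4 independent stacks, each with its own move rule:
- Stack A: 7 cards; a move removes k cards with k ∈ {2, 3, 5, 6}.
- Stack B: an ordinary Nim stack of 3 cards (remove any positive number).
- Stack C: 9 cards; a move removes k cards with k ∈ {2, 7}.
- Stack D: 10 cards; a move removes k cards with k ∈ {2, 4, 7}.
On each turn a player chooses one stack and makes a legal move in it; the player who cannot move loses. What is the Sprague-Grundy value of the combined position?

Grundy values for stack A (subtraction set {2, 3, 5, 6}):
g(0) = mex{} = 0
g(1) = mex{} = 0
g(2) = mex{0} = 1
g(3) = mex{0} = 1
g(4) = mex{0,1} = 2
g(5) = mex{0,1} = 2
g(6) = mex{0,1,2} = 3
g(7) = mex{0,1,2} = 3
So g(7) = 3.
Stack B is a plain Nim stack of size 3, so its Grundy value is 3.
Grundy values for stack C (subtraction set {2, 7}):
g(0) = mex{} = 0
g(1) = mex{} = 0
g(2) = mex{0} = 1
g(3) = mex{0} = 1
g(4) = mex{1} = 0
g(5) = mex{1} = 0
g(6) = mex{0} = 1
g(7) = mex{0} = 1
g(8) = mex{0,1} = 2
g(9) = mex{1} = 0
So g(9) = 0.
For stack D, compute g(0), g(1), … with moves {2, 4, 7}:
g(0) = mex{} = 0
g(1) = mex{} = 0
g(2) = mex{0} = 1
g(3) = mex{0} = 1
g(4) = mex{0,1} = 2
g(5) = mex{0,1} = 2
g(6) = mex{1,2} = 0
g(7) = mex{0,1,2} = 3
g(8) = mex{0,2} = 1
g(9) = mex{1,2,3} = 0
g(10) = mex{0,1} = 2
So g(10) = 2.
By the Sprague-Grundy theorem, the Grundy value of a sum of independent games is the XOR of the component values.
Combined value = 3 XOR 3 XOR 0 XOR 2 = 2.

2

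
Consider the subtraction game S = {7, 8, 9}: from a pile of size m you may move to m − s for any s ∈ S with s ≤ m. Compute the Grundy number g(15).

Build the Grundy sequence with g(k) = mex{g(k−s) : s ∈ {7, 8, 9}, s ≤ k}:
k:     0  1  2  3  4  5  6  7  8  9 10 11 12 13 14 15
g(k):  0  0  0  0  0  0  0  1  1  1  1  1  1  1  2  2
So g(15) = 2.

2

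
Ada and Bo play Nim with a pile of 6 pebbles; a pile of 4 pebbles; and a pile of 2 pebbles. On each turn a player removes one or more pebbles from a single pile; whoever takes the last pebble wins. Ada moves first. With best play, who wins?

Write each in binary and XOR column by column:
  110  (6)
  100  (4)
  010  (2)
  ---
  000  (0)
The nim-sum is 0, so this is a P-position: the player to move is in a losing position under optimal play; Ada is about to move from it and so loses — Bo wins.

Bo wins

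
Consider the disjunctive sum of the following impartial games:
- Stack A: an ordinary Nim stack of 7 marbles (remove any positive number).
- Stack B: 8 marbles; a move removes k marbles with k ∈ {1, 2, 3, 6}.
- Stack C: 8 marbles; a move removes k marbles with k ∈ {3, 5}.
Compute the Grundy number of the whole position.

7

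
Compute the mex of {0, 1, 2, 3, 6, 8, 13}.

4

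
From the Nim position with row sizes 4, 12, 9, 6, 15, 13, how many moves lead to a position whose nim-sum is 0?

Write each in binary and XOR column by column:
  0100  (4)
  1100  (12)
  1001  (9)
  0110  (6)
  1111  (15)
  1101  (13)
  ----
  0101  (5)
The overall nim-sum is X = 5. A row of size p has a winning move iff p XOR X < p (reduce it to p XOR X).
  4: 4 XOR 5 = 1 < 4 — winning move (to 1).
  12: 12 XOR 5 = 9 < 12 — winning move (to 9).
  9: 9 XOR 5 = 12 ≥ 9 — no move.
  6: 6 XOR 5 = 3 < 6 — winning move (to 3).
  15: 15 XOR 5 = 10 < 15 — winning move (to 10).
  13: 13 XOR 5 = 8 < 13 — winning move (to 8).
That gives 5 winning moves.

5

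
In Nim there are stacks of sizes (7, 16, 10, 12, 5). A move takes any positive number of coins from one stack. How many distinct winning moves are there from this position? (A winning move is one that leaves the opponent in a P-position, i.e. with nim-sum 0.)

1

Nim-sum: 7 ^ 16 ^ 10 ^ 12 ^ 5 = 20.
The overall nim-sum is X = 20. A stack of size p has a winning move iff p XOR X < p (reduce it to p XOR X).
  7: 7 XOR 20 = 19 ≥ 7 — no move.
  16: 16 XOR 20 = 4 < 16 — winning move (to 4).
  10: 10 XOR 20 = 30 ≥ 10 — no move.
  12: 12 XOR 20 = 24 ≥ 12 — no move.
  5: 5 XOR 20 = 17 ≥ 5 — no move.
That gives 1 winning move.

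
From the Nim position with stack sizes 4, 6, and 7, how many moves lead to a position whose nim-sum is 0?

3

In binary:
  100  (4)
  110  (6)
  111  (7)
  ---
  101  (5)
The overall nim-sum is X = 5. A stack of size p has a winning move iff p XOR X < p (reduce it to p XOR X).
  4: 4 XOR 5 = 1 < 4 — winning move (to 1).
  6: 6 XOR 5 = 3 < 6 — winning move (to 3).
  7: 7 XOR 5 = 2 < 7 — winning move (to 2).
That gives 3 winning moves.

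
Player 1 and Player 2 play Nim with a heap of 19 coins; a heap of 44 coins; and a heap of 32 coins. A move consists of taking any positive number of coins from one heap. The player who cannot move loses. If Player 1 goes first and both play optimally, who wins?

Compute the nim-sum pairwise:
19 ⊕ 44 = 63
63 ⊕ 32 = 31
The nim-sum is 31 ≠ 0, so this is an N-position: the player to move can win; Player 1 has a winning move.

Player 1 wins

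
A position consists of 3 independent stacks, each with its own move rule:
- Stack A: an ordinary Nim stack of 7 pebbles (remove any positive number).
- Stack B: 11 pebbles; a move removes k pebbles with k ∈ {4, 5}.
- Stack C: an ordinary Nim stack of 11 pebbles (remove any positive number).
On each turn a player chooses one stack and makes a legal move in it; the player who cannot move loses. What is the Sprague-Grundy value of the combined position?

12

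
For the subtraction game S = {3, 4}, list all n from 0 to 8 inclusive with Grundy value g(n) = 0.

0, 1, 2, 7, 8

Compute g(0), g(1), … for moves {3, 4}:
g(0) = mex{} = 0
g(1) = mex{} = 0
g(2) = mex{} = 0
g(3) = mex{0} = 1
g(4) = mex{0} = 1
g(5) = mex{0} = 1
g(6) = mex{0,1} = 2
g(7) = mex{1} = 0
g(8) = mex{1} = 0
The P-positions (g = 0) in 0..8 are 0, 1, 2, 7, 8.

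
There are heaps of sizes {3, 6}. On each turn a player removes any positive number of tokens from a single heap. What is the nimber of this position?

5

Nim-sum: 3 XOR 6 = 5.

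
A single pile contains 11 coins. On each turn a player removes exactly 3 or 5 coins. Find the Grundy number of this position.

1

Build the Grundy sequence with g(k) = mex{g(k−s) : s ∈ {3, 5}, s ≤ k}:
k:     0  1  2  3  4  5  6  7  8  9 10 11
g(k):  0  0  0  1  1  1  2  2  0  0  0  1
So g(11) = 1.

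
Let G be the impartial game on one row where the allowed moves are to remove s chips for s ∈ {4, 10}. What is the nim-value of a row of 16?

0

Grundy values for subtraction set {4, 10}:
k:     0  1  2  3  4  5  6  7  8  9 10 11 12 13 14 15 16
g(k):  0  0  0  0  1  1  1  1  0  0  2  2  1  1  0  0  0
So g(16) = 0.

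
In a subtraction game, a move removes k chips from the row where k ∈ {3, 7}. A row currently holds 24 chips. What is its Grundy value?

Build the Grundy sequence with g(k) = mex{g(k−s) : s ∈ {3, 7}, s ≤ k}:
k:     0  1  2  3  4  5  6  7  8  9 10 11 12 13 14 15 16 17 18 19 20 21 22 23 24
g(k):  0  0  0  1  1  1  0  2  2  1  0  0  0  1  1  1  0  2  2  1  0  0  0  1  1
So g(24) = 1.

1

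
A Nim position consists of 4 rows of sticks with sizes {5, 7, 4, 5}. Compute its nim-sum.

3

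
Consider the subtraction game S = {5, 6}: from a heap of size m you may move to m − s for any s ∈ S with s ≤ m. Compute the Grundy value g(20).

1

Grundy values for subtraction set {5, 6}:
k:     0  1  2  3  4  5  6  7  8  9 10 11 12 13 14 15 16 17 18 19 20
g(k):  0  0  0  0  0  1  1  1  1  1  2  0  0  0  0  0  1  1  1  1  1
So g(20) = 1.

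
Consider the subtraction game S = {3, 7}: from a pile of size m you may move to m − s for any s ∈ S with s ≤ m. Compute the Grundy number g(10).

0

Build the Grundy sequence with g(k) = mex{g(k−s) : s ∈ {3, 7}, s ≤ k}:
k:     0  1  2  3  4  5  6  7  8  9 10
g(k):  0  0  0  1  1  1  0  2  2  1  0
So g(10) = 0.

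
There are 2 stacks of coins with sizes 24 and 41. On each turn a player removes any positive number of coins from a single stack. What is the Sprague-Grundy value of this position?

Compute the nim-sum pairwise:
24 XOR 41 = 49

49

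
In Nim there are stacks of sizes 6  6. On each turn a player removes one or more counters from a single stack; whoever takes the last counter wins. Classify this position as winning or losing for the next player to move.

Compute the nim-sum pairwise:
6 ⊕ 6 = 0
The nim-sum is 0, so this is a P-position: the player to move is in a losing position under optimal play.

Losing position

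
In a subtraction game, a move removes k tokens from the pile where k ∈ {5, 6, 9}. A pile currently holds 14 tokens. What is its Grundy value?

Grundy values for subtraction set {5, 6, 9}:
g(0) = mex{} = 0
g(1) = mex{} = 0
g(2) = mex{} = 0
g(3) = mex{} = 0
g(4) = mex{} = 0
g(5) = mex{0} = 1
g(6) = mex{0} = 1
g(7) = mex{0} = 1
g(8) = mex{0} = 1
g(9) = mex{0} = 1
g(10) = mex{0,1} = 2
g(11) = mex{0,1} = 2
g(12) = mex{0,1} = 2
g(13) = mex{0,1} = 2
g(14) = mex{1} = 0
So g(14) = 0.

0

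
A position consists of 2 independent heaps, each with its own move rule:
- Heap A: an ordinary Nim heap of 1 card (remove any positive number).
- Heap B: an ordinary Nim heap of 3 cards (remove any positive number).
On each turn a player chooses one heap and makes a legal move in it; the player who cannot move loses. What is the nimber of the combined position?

2

Heap A is a plain Nim heap of size 1, so its Grundy value is 1.
Heap B is a plain Nim heap of size 3, so its Grundy value is 3.
The value of a disjunctive sum is the nim-sum of the parts.
Combined value = 1 ⊕ 3 = 2.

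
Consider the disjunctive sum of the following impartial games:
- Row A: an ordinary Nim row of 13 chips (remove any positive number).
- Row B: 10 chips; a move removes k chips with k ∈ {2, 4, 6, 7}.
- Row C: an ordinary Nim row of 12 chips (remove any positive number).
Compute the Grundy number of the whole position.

1

Row A is a plain Nim row of size 13, so its Grundy value is 13.
For row B, compute g(0), g(1), … with moves {2, 4, 6, 7}:
g(0) = mex{} = 0
g(1) = mex{} = 0
g(2) = mex{0} = 1
g(3) = mex{0} = 1
g(4) = mex{0,1} = 2
g(5) = mex{0,1} = 2
g(6) = mex{0,1,2} = 3
g(7) = mex{0,1,2} = 3
g(8) = mex{0,1,2,3} = 4
g(9) = mex{1,2,3} = 0
g(10) = mex{1,2,3,4} = 0
So g(10) = 0.
Row C is a plain Nim row of size 12, so its Grundy value is 12.
The value of a disjunctive sum is the nim-sum of the parts.
Combined value = 13 XOR 0 XOR 12 = 1.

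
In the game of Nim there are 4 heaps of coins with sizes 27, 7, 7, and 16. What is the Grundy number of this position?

11

Compute the nim-sum pairwise:
27 XOR 7 = 28
28 XOR 7 = 27
27 XOR 16 = 11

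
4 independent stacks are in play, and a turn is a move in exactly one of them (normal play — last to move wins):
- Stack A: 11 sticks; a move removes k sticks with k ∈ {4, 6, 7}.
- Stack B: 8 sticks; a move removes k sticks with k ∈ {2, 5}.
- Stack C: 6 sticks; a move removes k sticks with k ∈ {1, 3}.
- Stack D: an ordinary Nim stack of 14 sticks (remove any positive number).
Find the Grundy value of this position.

14

Build the Grundy sequence for stack A with g(k) = mex{g(k−s) : s ∈ {4, 6, 7}, s ≤ k}:
g(0) = mex{} = 0
g(1) = mex{} = 0
g(2) = mex{} = 0
g(3) = mex{} = 0
g(4) = mex{0} = 1
g(5) = mex{0} = 1
g(6) = mex{0} = 1
g(7) = mex{0} = 1
g(8) = mex{0,1} = 2
g(9) = mex{0,1} = 2
g(10) = mex{0,1} = 2
g(11) = mex{1} = 0
So g(11) = 0.
Build the Grundy sequence for stack B with g(k) = mex{g(k−s) : s ∈ {2, 5}, s ≤ k}:
g(0) = mex{} = 0
g(1) = mex{} = 0
g(2) = mex{0} = 1
g(3) = mex{0} = 1
g(4) = mex{1} = 0
g(5) = mex{0,1} = 2
g(6) = mex{0} = 1
g(7) = mex{1,2} = 0
g(8) = mex{1} = 0
So g(8) = 0.
Grundy values for stack C (subtraction set {1, 3}):
k:     0  1  2  3  4  5  6
g(k):  0  1  0  1  0  1  0
So g(6) = 0.
Stack D is a plain Nim stack of size 14, so its Grundy value is 14.
By the Sprague-Grundy theorem, the Grundy value of a sum of independent games is the XOR of the component values.
Combined value = 0 ⊕ 0 ⊕ 0 ⊕ 14 = 14.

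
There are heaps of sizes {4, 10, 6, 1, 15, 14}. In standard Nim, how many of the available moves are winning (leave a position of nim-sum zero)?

3

Bitwise XOR of the heap sizes:
  0100  (4)
  1010  (10)
  0110  (6)
  0001  (1)
  1111  (15)
  1110  (14)
  ----
  1000  (8)
The overall nim-sum is X = 8. A heap of size p has a winning move iff p XOR X < p (reduce it to p XOR X).
  4: 4 XOR 8 = 12 ≥ 4 — no move.
  10: 10 XOR 8 = 2 < 10 — winning move (to 2).
  6: 6 XOR 8 = 14 ≥ 6 — no move.
  1: 1 XOR 8 = 9 ≥ 1 — no move.
  15: 15 XOR 8 = 7 < 15 — winning move (to 7).
  14: 14 XOR 8 = 6 < 14 — winning move (to 6).
That gives 3 winning moves.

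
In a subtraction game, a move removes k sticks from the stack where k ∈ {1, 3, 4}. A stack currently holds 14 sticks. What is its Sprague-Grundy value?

0

Build the Grundy sequence with g(k) = mex{g(k−s) : s ∈ {1, 3, 4}, s ≤ k}:
k:     0  1  2  3  4  5  6  7  8  9 10 11 12 13 14
g(k):  0  1  0  1  2  3  2  0  1  0  1  2  3  2  0
So g(14) = 0.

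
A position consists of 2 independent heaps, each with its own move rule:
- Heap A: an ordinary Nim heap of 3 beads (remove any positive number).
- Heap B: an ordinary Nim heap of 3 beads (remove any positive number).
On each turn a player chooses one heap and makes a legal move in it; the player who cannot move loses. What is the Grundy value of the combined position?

Heap A is a plain Nim heap of size 3, so its Grundy value is 3.
Heap B is a plain Nim heap of size 3, so its Grundy value is 3.
By the Sprague-Grundy theorem, the Grundy value of a sum of independent games is the XOR of the component values.
Combined value = 3 XOR 3 = 0.

0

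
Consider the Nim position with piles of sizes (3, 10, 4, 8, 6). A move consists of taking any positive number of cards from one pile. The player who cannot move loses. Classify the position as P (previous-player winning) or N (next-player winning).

Nim-sum: 3 ^ 10 ^ 4 ^ 8 ^ 6 = 3.
The nim-sum is 3 ≠ 0, so this is an N-position: the player to move can win.

N-position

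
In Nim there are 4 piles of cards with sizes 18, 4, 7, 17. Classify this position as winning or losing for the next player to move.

Nim-sum: 18 XOR 4 XOR 7 XOR 17 = 0.
The nim-sum is 0, so this is a P-position: the player to move is in a losing position under optimal play.

Losing position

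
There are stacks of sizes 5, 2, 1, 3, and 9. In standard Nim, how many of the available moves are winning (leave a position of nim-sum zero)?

1

Compute the nim-sum pairwise:
5 ⊕ 2 = 7
7 ⊕ 1 = 6
6 ⊕ 3 = 5
5 ⊕ 9 = 12
The overall nim-sum is X = 12. A stack of size p has a winning move iff p XOR X < p (reduce it to p XOR X).
  5: 5 XOR 12 = 9 ≥ 5 — no move.
  2: 2 XOR 12 = 14 ≥ 2 — no move.
  1: 1 XOR 12 = 13 ≥ 1 — no move.
  3: 3 XOR 12 = 15 ≥ 3 — no move.
  9: 9 XOR 12 = 5 < 9 — winning move (to 5).
That gives 1 winning move.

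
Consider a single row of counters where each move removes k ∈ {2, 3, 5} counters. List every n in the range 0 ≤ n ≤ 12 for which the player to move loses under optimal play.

0, 1, 7, 8

Grundy values for subtraction set {2, 3, 5}:
k:     0  1  2  3  4  5  6  7  8  9 10 11 12
g(k):  0  0  1  1  2  2  3  0  0  1  1  2  2
The P-positions (g = 0) in 0..12 are 0, 1, 7, 8.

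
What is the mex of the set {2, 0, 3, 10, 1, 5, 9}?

The values 0, 1, 2, 3 are all present; 4 is the first non-negative integer missing from the set.

4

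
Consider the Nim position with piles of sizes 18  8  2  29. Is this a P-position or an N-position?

N-position

Nim-sum: 18 ⊕ 8 ⊕ 2 ⊕ 29 = 5.
The nim-sum is 5 ≠ 0, so this is an N-position: the player to move can win.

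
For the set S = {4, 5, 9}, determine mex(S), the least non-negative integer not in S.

0 is not in the set, so the mex is 0.

0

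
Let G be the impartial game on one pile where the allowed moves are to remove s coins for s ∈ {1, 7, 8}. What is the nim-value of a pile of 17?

0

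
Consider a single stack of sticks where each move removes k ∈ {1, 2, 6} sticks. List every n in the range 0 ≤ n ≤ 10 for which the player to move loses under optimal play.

0, 3, 7, 10

Grundy values for subtraction set {1, 2, 6}:
g(0) = mex{} = 0
g(1) = mex{0} = 1
g(2) = mex{0,1} = 2
g(3) = mex{1,2} = 0
g(4) = mex{0,2} = 1
g(5) = mex{0,1} = 2
g(6) = mex{0,1,2} = 3
g(7) = mex{1,2,3} = 0
g(8) = mex{0,2,3} = 1
g(9) = mex{0,1} = 2
g(10) = mex{1,2} = 0
The P-positions (g = 0) in 0..10 are 0, 3, 7, 10.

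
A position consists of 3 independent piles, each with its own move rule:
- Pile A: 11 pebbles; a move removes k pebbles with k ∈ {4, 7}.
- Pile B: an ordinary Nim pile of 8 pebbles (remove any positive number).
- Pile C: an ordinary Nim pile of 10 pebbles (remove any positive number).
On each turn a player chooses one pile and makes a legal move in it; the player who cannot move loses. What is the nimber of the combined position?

For pile A, compute g(0), g(1), … with moves {4, 7}:
g(0) = mex{} = 0
g(1) = mex{} = 0
g(2) = mex{} = 0
g(3) = mex{} = 0
g(4) = mex{0} = 1
g(5) = mex{0} = 1
g(6) = mex{0} = 1
g(7) = mex{0} = 1
g(8) = mex{0,1} = 2
g(9) = mex{0,1} = 2
g(10) = mex{0,1} = 2
g(11) = mex{1} = 0
So g(11) = 0.
Pile B is a plain Nim pile of size 8, so its Grundy value is 8.
Pile C is a plain Nim pile of size 10, so its Grundy value is 10.
The value of a disjunctive sum is the nim-sum of the parts.
Combined value = 0 ⊕ 8 ⊕ 10 = 2.

2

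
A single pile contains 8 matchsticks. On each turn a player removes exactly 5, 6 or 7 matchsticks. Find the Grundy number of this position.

1

Compute g(0), g(1), … for moves {5, 6, 7}:
k:     0  1  2  3  4  5  6  7  8
g(k):  0  0  0  0  0  1  1  1  1
So g(8) = 1.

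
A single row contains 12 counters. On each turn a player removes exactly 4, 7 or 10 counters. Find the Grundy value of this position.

3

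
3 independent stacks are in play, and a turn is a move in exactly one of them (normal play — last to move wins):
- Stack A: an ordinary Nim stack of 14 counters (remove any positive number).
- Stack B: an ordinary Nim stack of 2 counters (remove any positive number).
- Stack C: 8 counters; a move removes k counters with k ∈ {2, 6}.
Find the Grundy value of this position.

Stack A is a plain Nim stack of size 14, so its Grundy value is 14.
Stack B is a plain Nim stack of size 2, so its Grundy value is 2.
Build the Grundy sequence for stack C with g(k) = mex{g(k−s) : s ∈ {2, 6}, s ≤ k}:
g(0) = mex{} = 0
g(1) = mex{} = 0
g(2) = mex{0} = 1
g(3) = mex{0} = 1
g(4) = mex{1} = 0
g(5) = mex{1} = 0
g(6) = mex{0} = 1
g(7) = mex{0} = 1
g(8) = mex{1} = 0
So g(8) = 0.
By the Sprague-Grundy theorem, the Grundy value of a sum of independent games is the XOR of the component values.
Combined value = 14 ⊕ 2 ⊕ 0 = 12.

12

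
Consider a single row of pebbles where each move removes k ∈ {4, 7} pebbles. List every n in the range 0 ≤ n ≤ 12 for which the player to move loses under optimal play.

Compute g(0), g(1), … for moves {4, 7}:
g(0) = mex{} = 0
g(1) = mex{} = 0
g(2) = mex{} = 0
g(3) = mex{} = 0
g(4) = mex{0} = 1
g(5) = mex{0} = 1
g(6) = mex{0} = 1
g(7) = mex{0} = 1
g(8) = mex{0,1} = 2
g(9) = mex{0,1} = 2
g(10) = mex{0,1} = 2
g(11) = mex{1} = 0
g(12) = mex{1,2} = 0
The P-positions (g = 0) in 0..12 are 0, 1, 2, 3, 11, 12.

0, 1, 2, 3, 11, 12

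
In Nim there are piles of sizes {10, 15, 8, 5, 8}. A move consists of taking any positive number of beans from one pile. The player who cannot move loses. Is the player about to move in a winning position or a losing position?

Losing position

In binary:
  1010  (10)
  1111  (15)
  1000  (8)
  0101  (5)
  1000  (8)
  ----
  0000  (0)
The nim-sum is 0, so this is a P-position: the player to move is in a losing position under optimal play.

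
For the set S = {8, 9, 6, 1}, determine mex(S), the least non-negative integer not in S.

0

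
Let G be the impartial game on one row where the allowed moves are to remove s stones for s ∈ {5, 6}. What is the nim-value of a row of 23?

0

Build the Grundy sequence with g(k) = mex{g(k−s) : s ∈ {5, 6}, s ≤ k}:
k:     0  1  2  3  4  5  6  7  8  9 10 11 12 13 14 15 16 17 18 19 20 21 22 23
g(k):  0  0  0  0  0  1  1  1  1  1  2  0  0  0  0  0  1  1  1  1  1  2  0  0
So g(23) = 0.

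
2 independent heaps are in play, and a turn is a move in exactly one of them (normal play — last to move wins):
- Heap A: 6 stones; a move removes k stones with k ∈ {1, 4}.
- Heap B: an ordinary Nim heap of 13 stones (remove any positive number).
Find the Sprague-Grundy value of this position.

Grundy values for heap A (subtraction set {1, 4}):
k:     0  1  2  3  4  5  6
g(k):  0  1  0  1  2  0  1
So g(6) = 1.
Heap B is a plain Nim heap of size 13, so its Grundy value is 13.
By the Sprague-Grundy theorem, the Grundy value of a sum of independent games is the XOR of the component values.
Combined value = 1 ⊕ 13 = 12.

12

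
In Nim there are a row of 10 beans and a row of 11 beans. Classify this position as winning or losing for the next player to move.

Winning position

Nim-sum: 10 ⊕ 11 = 1.
The nim-sum is 1 ≠ 0, so this is an N-position: the player to move can win.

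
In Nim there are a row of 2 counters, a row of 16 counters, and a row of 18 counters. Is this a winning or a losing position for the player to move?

Losing position

Compute the nim-sum pairwise:
2 ⊕ 16 = 18
18 ⊕ 18 = 0
The nim-sum is 0, so this is a P-position: the player to move is in a losing position under optimal play.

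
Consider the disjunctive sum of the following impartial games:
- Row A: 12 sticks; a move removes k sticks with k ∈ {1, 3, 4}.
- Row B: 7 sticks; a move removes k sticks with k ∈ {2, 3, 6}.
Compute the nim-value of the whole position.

2

Build the Grundy sequence for row A with g(k) = mex{g(k−s) : s ∈ {1, 3, 4}, s ≤ k}:
g(0) = mex{} = 0
g(1) = mex{0} = 1
g(2) = mex{1} = 0
g(3) = mex{0} = 1
g(4) = mex{0,1} = 2
g(5) = mex{0,1,2} = 3
g(6) = mex{0,1,3} = 2
g(7) = mex{1,2} = 0
g(8) = mex{0,2,3} = 1
g(9) = mex{1,2,3} = 0
g(10) = mex{0,2} = 1
g(11) = mex{0,1} = 2
g(12) = mex{0,1,2} = 3
So g(12) = 3.
Grundy values for row B (subtraction set {2, 3, 6}):
g(0) = mex{} = 0
g(1) = mex{} = 0
g(2) = mex{0} = 1
g(3) = mex{0} = 1
g(4) = mex{0,1} = 2
g(5) = mex{1} = 0
g(6) = mex{0,1,2} = 3
g(7) = mex{0,2} = 1
So g(7) = 1.
By the Sprague-Grundy theorem, the Grundy value of a sum of independent games is the XOR of the component values.
Combined value = 3 ⊕ 1 = 2.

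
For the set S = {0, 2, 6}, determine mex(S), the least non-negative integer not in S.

1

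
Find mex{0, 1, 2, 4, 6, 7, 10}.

3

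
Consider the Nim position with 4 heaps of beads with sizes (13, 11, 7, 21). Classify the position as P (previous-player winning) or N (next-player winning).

N-position

Bitwise XOR of the heap sizes:
  01101  (13)
  01011  (11)
  00111  (7)
  10101  (21)
  -----
  10100  (20)
The nim-sum is 20 ≠ 0, so this is an N-position: the player to move can win.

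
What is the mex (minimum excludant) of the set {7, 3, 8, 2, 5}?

0

0 is not in the set, so the mex is 0.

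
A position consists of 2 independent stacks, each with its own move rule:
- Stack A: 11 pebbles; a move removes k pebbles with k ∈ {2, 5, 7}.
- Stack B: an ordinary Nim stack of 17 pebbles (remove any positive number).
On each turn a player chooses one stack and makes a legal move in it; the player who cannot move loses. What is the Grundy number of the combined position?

Build the Grundy sequence for stack A with g(k) = mex{g(k−s) : s ∈ {2, 5, 7}, s ≤ k}:
g(0) = mex{} = 0
g(1) = mex{} = 0
g(2) = mex{0} = 1
g(3) = mex{0} = 1
g(4) = mex{1} = 0
g(5) = mex{0,1} = 2
g(6) = mex{0} = 1
g(7) = mex{0,1,2} = 3
g(8) = mex{0,1} = 2
g(9) = mex{0,1,3} = 2
g(10) = mex{1,2} = 0
g(11) = mex{0,1,2} = 3
So g(11) = 3.
Stack B is a plain Nim stack of size 17, so its Grundy value is 17.
By the Sprague-Grundy theorem, the Grundy value of a sum of independent games is the XOR of the component values.
Combined value = 3 ⊕ 17 = 18.

18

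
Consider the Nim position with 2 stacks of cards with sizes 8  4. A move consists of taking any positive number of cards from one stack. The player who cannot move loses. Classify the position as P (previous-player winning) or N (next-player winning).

N-position

Compute the nim-sum pairwise:
8 ⊕ 4 = 12
The nim-sum is 12 ≠ 0, so this is an N-position: the player to move can win.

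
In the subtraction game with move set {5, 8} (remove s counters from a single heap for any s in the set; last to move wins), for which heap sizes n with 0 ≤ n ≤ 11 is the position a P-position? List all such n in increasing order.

Grundy values for subtraction set {5, 8}:
k:     0  1  2  3  4  5  6  7  8  9 10 11
g(k):  0  0  0  0  0  1  1  1  1  1  2  2
The P-positions (g = 0) in 0..11 are 0, 1, 2, 3, 4.

0, 1, 2, 3, 4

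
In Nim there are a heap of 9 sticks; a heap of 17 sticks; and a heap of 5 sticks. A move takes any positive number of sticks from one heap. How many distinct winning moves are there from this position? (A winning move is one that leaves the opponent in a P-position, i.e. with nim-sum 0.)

Nim-sum: 9 ^ 17 ^ 5 = 29.
The overall nim-sum is X = 29. A heap of size p has a winning move iff p XOR X < p (reduce it to p XOR X).
  9: 9 XOR 29 = 20 ≥ 9 — no move.
  17: 17 XOR 29 = 12 < 17 — winning move (to 12).
  5: 5 XOR 29 = 24 ≥ 5 — no move.
That gives 1 winning move.

1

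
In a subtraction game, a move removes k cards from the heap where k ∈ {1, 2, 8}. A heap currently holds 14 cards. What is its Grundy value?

2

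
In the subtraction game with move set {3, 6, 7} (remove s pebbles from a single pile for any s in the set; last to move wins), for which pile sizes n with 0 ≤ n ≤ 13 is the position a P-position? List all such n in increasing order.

0, 1, 2, 10, 11, 12

Grundy values for subtraction set {3, 6, 7}:
k:     0  1  2  3  4  5  6  7  8  9 10 11 12 13
g(k):  0  0  0  1  1  1  2  2  2  3  0  0  0  1
The P-positions (g = 0) in 0..13 are 0, 1, 2, 10, 11, 12.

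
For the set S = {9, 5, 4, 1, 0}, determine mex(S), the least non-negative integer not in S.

2

The values 0, 1 are all present; 2 is the first non-negative integer missing from the set.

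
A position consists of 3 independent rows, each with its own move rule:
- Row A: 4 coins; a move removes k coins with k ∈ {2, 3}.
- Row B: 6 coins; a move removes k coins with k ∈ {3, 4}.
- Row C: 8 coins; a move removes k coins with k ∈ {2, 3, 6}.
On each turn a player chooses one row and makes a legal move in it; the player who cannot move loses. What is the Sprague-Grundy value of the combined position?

2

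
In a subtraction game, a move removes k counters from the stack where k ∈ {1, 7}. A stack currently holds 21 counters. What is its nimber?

Grundy values for subtraction set {1, 7}:
k:     0  1  2  3  4  5  6  7  8  9 10 11 12 13 14 15 16 17 18 19 20 21
g(k):  0  1  0  1  0  1  0  1  0  1  0  1  0  1  0  1  0  1  0  1  0  1
So g(21) = 1.

1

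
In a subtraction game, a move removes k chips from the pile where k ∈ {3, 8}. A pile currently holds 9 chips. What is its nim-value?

1

Grundy values for subtraction set {3, 8}:
k:     0  1  2  3  4  5  6  7  8  9
g(k):  0  0  0  1  1  1  0  0  2  1
So g(9) = 1.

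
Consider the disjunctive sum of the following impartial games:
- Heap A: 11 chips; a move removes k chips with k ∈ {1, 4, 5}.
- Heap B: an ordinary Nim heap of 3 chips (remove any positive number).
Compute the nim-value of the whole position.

2

For heap A, compute g(0), g(1), … with moves {1, 4, 5}:
k:     0  1  2  3  4  5  6  7  8  9 10 11
g(k):  0  1  0  1  2  3  2  3  0  1  0  1
So g(11) = 1.
Heap B is a plain Nim heap of size 3, so its Grundy value is 3.
By the Sprague-Grundy theorem, the Grundy value of a sum of independent games is the XOR of the component values.
Combined value = 1 ⊕ 3 = 2.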